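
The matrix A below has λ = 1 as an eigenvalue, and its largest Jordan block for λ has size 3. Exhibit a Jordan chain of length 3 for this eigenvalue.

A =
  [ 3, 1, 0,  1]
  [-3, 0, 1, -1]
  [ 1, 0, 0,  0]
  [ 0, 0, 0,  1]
A Jordan chain for λ = 1 of length 3:
v_1 = (1, -2, 1, 0)ᵀ
v_2 = (2, -3, 1, 0)ᵀ
v_3 = (1, 0, 0, 0)ᵀ

Let N = A − (1)·I. We want v_3 with N^3 v_3 = 0 but N^2 v_3 ≠ 0; then v_{j-1} := N · v_j for j = 3, …, 2.

Pick v_3 = (1, 0, 0, 0)ᵀ.
Then v_2 = N · v_3 = (2, -3, 1, 0)ᵀ.
Then v_1 = N · v_2 = (1, -2, 1, 0)ᵀ.

Sanity check: (A − (1)·I) v_1 = (0, 0, 0, 0)ᵀ = 0. ✓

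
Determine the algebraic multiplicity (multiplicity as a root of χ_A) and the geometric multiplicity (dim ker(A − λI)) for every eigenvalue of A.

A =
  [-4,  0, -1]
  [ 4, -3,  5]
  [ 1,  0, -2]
λ = -3: alg = 3, geom = 1

Step 1 — factor the characteristic polynomial to read off the algebraic multiplicities:
  χ_A(x) = (x + 3)^3

Step 2 — compute geometric multiplicities via the rank-nullity identity g(λ) = n − rank(A − λI):
  rank(A − (-3)·I) = 2, so dim ker(A − (-3)·I) = n − 2 = 1

Summary:
  λ = -3: algebraic multiplicity = 3, geometric multiplicity = 1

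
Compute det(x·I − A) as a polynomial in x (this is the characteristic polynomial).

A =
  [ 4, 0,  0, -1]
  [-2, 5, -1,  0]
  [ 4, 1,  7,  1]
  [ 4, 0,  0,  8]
x^4 - 24*x^3 + 216*x^2 - 864*x + 1296

Expanding det(x·I − A) (e.g. by cofactor expansion or by noting that A is similar to its Jordan form J, which has the same characteristic polynomial as A) gives
  χ_A(x) = x^4 - 24*x^3 + 216*x^2 - 864*x + 1296
which factors as (x - 6)^4. The eigenvalues (with algebraic multiplicities) are λ = 6 with multiplicity 4.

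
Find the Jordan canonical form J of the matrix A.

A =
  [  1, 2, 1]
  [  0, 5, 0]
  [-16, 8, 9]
J_2(5) ⊕ J_1(5)

The characteristic polynomial is
  det(x·I − A) = x^3 - 15*x^2 + 75*x - 125 = (x - 5)^3

Eigenvalues and multiplicities (the geometric multiplicity of λ is n − rank(A − λI), which equals the number of Jordan blocks for λ):
  λ = 5: algebraic multiplicity = 3, geometric multiplicity = 2

Determining the block sizes for each eigenvalue:
  λ = 5: 2 blocks summing to 3 forces exactly one block of size 2 and the rest size 1 → block sizes [2, 1]

Assembling the blocks gives a Jordan form
J =
  [5, 1, 0]
  [0, 5, 0]
  [0, 0, 5]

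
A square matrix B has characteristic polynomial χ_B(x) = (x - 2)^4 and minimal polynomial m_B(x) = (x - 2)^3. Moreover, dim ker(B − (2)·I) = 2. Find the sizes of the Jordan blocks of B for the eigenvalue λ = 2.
Block sizes for λ = 2: [3, 1]

Step 1 — from the characteristic polynomial, algebraic multiplicity of λ = 2 is 4. From dim ker(B − (2)·I) = 2, there are exactly 2 Jordan blocks for λ = 2.
Step 2 — from the minimal polynomial, the factor (x − 2)^3 tells us the largest block for λ = 2 has size 3.
Step 3 — with total size 4, 2 blocks, and largest block 3, the block sizes (in nonincreasing order) are [3, 1].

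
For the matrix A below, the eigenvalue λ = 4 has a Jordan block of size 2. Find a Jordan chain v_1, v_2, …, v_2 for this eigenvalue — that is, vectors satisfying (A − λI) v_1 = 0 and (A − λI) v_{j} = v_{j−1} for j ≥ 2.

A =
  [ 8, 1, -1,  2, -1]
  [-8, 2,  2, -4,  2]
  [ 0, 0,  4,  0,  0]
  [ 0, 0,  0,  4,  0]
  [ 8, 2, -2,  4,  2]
A Jordan chain for λ = 4 of length 2:
v_1 = (4, -8, 0, 0, 8)ᵀ
v_2 = (1, 0, 0, 0, 0)ᵀ

Let N = A − (4)·I. We want v_2 with N^2 v_2 = 0 but N^1 v_2 ≠ 0; then v_{j-1} := N · v_j for j = 2, …, 2.

Pick v_2 = (1, 0, 0, 0, 0)ᵀ.
Then v_1 = N · v_2 = (4, -8, 0, 0, 8)ᵀ.

Sanity check: (A − (4)·I) v_1 = (0, 0, 0, 0, 0)ᵀ = 0. ✓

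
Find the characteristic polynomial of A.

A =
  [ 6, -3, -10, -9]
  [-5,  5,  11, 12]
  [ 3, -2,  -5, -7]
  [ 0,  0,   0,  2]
x^4 - 8*x^3 + 24*x^2 - 32*x + 16

Expanding det(x·I − A) (e.g. by cofactor expansion or by noting that A is similar to its Jordan form J, which has the same characteristic polynomial as A) gives
  χ_A(x) = x^4 - 8*x^3 + 24*x^2 - 32*x + 16
which factors as (x - 2)^4. The eigenvalues (with algebraic multiplicities) are λ = 2 with multiplicity 4.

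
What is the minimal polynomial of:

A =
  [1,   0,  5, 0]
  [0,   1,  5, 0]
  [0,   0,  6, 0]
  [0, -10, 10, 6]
x^2 - 7*x + 6

The characteristic polynomial is χ_A(x) = (x - 6)^2*(x - 1)^2, so the eigenvalues are known. The minimal polynomial is
  m_A(x) = Π_λ (x − λ)^{k_λ}
where k_λ is the size of the *largest* Jordan block for λ (equivalently, the smallest k with (A − λI)^k v = 0 for every generalised eigenvector v of λ).

  λ = 1: largest Jordan block has size 1, contributing (x − 1)
  λ = 6: largest Jordan block has size 1, contributing (x − 6)

So m_A(x) = (x - 6)*(x - 1) = x^2 - 7*x + 6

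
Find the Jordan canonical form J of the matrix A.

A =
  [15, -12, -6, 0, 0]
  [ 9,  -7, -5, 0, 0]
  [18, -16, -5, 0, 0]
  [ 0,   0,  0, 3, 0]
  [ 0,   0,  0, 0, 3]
J_1(-3) ⊕ J_2(3) ⊕ J_1(3) ⊕ J_1(3)

The characteristic polynomial is
  det(x·I − A) = x^5 - 9*x^4 + 18*x^3 + 54*x^2 - 243*x + 243 = (x - 3)^4*(x + 3)

Eigenvalues and multiplicities (the geometric multiplicity of λ is n − rank(A − λI), which equals the number of Jordan blocks for λ):
  λ = -3: algebraic multiplicity = 1, geometric multiplicity = 1
  λ = 3: algebraic multiplicity = 4, geometric multiplicity = 3

Determining the block sizes for each eigenvalue:
  λ = -3: one block (gm = 1), so the single block has size am = 1 → block sizes [1]
  λ = 3: 3 blocks summing to 4 forces exactly one block of size 2 and the rest size 1 → block sizes [2, 1, 1]

Assembling the blocks gives a Jordan form
J =
  [-3, 0, 0, 0, 0]
  [ 0, 3, 1, 0, 0]
  [ 0, 0, 3, 0, 0]
  [ 0, 0, 0, 3, 0]
  [ 0, 0, 0, 0, 3]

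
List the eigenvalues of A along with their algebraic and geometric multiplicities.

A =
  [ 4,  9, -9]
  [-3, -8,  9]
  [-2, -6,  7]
λ = 1: alg = 3, geom = 2

Step 1 — factor the characteristic polynomial to read off the algebraic multiplicities:
  χ_A(x) = (x - 1)^3

Step 2 — compute geometric multiplicities via the rank-nullity identity g(λ) = n − rank(A − λI):
  rank(A − (1)·I) = 1, so dim ker(A − (1)·I) = n − 1 = 2

Summary:
  λ = 1: algebraic multiplicity = 3, geometric multiplicity = 2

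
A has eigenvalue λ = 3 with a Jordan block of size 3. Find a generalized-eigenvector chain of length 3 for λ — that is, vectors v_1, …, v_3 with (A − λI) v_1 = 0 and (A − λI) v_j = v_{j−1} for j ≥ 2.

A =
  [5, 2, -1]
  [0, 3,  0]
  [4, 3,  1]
A Jordan chain for λ = 3 of length 3:
v_1 = (1, 0, 2)ᵀ
v_2 = (2, 0, 3)ᵀ
v_3 = (0, 1, 0)ᵀ

Let N = A − (3)·I. We want v_3 with N^3 v_3 = 0 but N^2 v_3 ≠ 0; then v_{j-1} := N · v_j for j = 3, …, 2.

Pick v_3 = (0, 1, 0)ᵀ.
Then v_2 = N · v_3 = (2, 0, 3)ᵀ.
Then v_1 = N · v_2 = (1, 0, 2)ᵀ.

Sanity check: (A − (3)·I) v_1 = (0, 0, 0)ᵀ = 0. ✓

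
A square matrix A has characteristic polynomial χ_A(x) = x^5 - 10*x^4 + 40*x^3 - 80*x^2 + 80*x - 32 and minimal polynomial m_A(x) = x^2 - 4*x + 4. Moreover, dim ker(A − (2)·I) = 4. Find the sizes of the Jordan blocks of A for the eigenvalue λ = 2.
Block sizes for λ = 2: [2, 1, 1, 1]

Step 1 — from the characteristic polynomial, algebraic multiplicity of λ = 2 is 5. From dim ker(A − (2)·I) = 4, there are exactly 4 Jordan blocks for λ = 2.
Step 2 — from the minimal polynomial, the factor (x − 2)^2 tells us the largest block for λ = 2 has size 2.
Step 3 — with total size 5, 4 blocks, and largest block 2, the block sizes (in nonincreasing order) are [2, 1, 1, 1].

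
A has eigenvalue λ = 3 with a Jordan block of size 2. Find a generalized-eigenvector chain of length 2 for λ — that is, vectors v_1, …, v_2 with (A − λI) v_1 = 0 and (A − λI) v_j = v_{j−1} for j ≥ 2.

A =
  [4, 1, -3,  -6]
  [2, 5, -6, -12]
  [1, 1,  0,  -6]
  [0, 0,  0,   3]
A Jordan chain for λ = 3 of length 2:
v_1 = (1, 2, 1, 0)ᵀ
v_2 = (1, 0, 0, 0)ᵀ

Let N = A − (3)·I. We want v_2 with N^2 v_2 = 0 but N^1 v_2 ≠ 0; then v_{j-1} := N · v_j for j = 2, …, 2.

Pick v_2 = (1, 0, 0, 0)ᵀ.
Then v_1 = N · v_2 = (1, 2, 1, 0)ᵀ.

Sanity check: (A − (3)·I) v_1 = (0, 0, 0, 0)ᵀ = 0. ✓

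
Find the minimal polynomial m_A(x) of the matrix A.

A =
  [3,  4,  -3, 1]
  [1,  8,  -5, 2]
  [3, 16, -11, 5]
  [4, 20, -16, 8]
x^2 - 4*x + 4

The characteristic polynomial is χ_A(x) = (x - 2)^4, so the eigenvalues are known. The minimal polynomial is
  m_A(x) = Π_λ (x − λ)^{k_λ}
where k_λ is the size of the *largest* Jordan block for λ (equivalently, the smallest k with (A − λI)^k v = 0 for every generalised eigenvector v of λ).

  λ = 2: largest Jordan block has size 2, contributing (x − 2)^2

So m_A(x) = (x - 2)^2 = x^2 - 4*x + 4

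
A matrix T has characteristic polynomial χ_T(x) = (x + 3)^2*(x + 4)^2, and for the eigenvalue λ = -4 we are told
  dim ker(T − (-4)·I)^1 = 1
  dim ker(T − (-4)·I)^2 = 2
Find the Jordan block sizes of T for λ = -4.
Block sizes for λ = -4: [2]

From the dimensions of kernels of powers, the number of Jordan blocks of size at least j is d_j − d_{j−1} where d_j = dim ker(N^j) (with d_0 = 0). Computing the differences gives [1, 1].
The number of blocks of size exactly k is (#blocks of size ≥ k) − (#blocks of size ≥ k + 1), so the partition is: 1 block(s) of size 2.
In nonincreasing order the block sizes are [2].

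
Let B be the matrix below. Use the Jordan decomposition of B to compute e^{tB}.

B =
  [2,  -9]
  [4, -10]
e^{tB} =
  [6*t*exp(-4*t) + exp(-4*t), -9*t*exp(-4*t)]
  [4*t*exp(-4*t), -6*t*exp(-4*t) + exp(-4*t)]

Strategy: write B = P · J · P⁻¹ where J is a Jordan canonical form, so e^{tB} = P · e^{tJ} · P⁻¹, and e^{tJ} can be computed block-by-block.

B has Jordan form
J =
  [-4,  1]
  [ 0, -4]
(up to reordering of blocks).

Per-block formulas:
  For a 2×2 Jordan block J_2(-4): exp(t · J_2(-4)) = e^(-4t)·(I + t·N), where N is the 2×2 nilpotent shift.

After assembling e^{tJ} and conjugating by P, we get:

e^{tB} =
  [6*t*exp(-4*t) + exp(-4*t), -9*t*exp(-4*t)]
  [4*t*exp(-4*t), -6*t*exp(-4*t) + exp(-4*t)]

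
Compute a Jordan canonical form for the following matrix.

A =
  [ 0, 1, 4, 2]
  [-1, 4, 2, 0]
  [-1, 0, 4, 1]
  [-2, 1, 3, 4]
J_2(3) ⊕ J_2(3)

The characteristic polynomial is
  det(x·I − A) = x^4 - 12*x^3 + 54*x^2 - 108*x + 81 = (x - 3)^4

Eigenvalues and multiplicities (the geometric multiplicity of λ is n − rank(A − λI), which equals the number of Jordan blocks for λ):
  λ = 3: algebraic multiplicity = 4, geometric multiplicity = 2

Determining the block sizes for each eigenvalue:
  λ = 3: with am = 4 and gm = 2, the partition is not yet determined (e.g. several partitions of 4 into 2 parts exist). Let N = A − (3)·I. Computing rank(N^1) = 2, rank(N^2) = 0; the number of blocks of size ≥ j is rank(N^{j−1}) − rank(N^j), giving [2, 2]. So we have 2 block(s) of size 2 → block sizes [2, 2]

Assembling the blocks gives a Jordan form
J =
  [3, 1, 0, 0]
  [0, 3, 0, 0]
  [0, 0, 3, 1]
  [0, 0, 0, 3]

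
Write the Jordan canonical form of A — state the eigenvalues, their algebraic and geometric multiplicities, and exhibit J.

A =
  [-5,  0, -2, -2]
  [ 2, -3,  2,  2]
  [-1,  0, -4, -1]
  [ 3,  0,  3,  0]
J_2(-3) ⊕ J_1(-3) ⊕ J_1(-3)

The characteristic polynomial is
  det(x·I − A) = x^4 + 12*x^3 + 54*x^2 + 108*x + 81 = (x + 3)^4

Eigenvalues and multiplicities (the geometric multiplicity of λ is n − rank(A − λI), which equals the number of Jordan blocks for λ):
  λ = -3: algebraic multiplicity = 4, geometric multiplicity = 3

Determining the block sizes for each eigenvalue:
  λ = -3: 3 blocks summing to 4 forces exactly one block of size 2 and the rest size 1 → block sizes [2, 1, 1]

Assembling the blocks gives a Jordan form
J =
  [-3,  1,  0,  0]
  [ 0, -3,  0,  0]
  [ 0,  0, -3,  0]
  [ 0,  0,  0, -3]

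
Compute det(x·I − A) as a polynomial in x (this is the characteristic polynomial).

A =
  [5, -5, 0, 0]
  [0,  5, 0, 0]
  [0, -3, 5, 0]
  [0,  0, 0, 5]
x^4 - 20*x^3 + 150*x^2 - 500*x + 625

Expanding det(x·I − A) (e.g. by cofactor expansion or by noting that A is similar to its Jordan form J, which has the same characteristic polynomial as A) gives
  χ_A(x) = x^4 - 20*x^3 + 150*x^2 - 500*x + 625
which factors as (x - 5)^4. The eigenvalues (with algebraic multiplicities) are λ = 5 with multiplicity 4.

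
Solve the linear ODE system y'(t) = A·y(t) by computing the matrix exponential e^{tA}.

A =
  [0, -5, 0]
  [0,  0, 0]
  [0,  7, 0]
e^{tA} =
  [1, -5*t, 0]
  [0, 1, 0]
  [0, 7*t, 1]

Strategy: write A = P · J · P⁻¹ where J is a Jordan canonical form, so e^{tA} = P · e^{tJ} · P⁻¹, and e^{tJ} can be computed block-by-block.

A has Jordan form
J =
  [0, 1, 0]
  [0, 0, 0]
  [0, 0, 0]
(up to reordering of blocks).

Per-block formulas:
  For a 2×2 Jordan block J_2(0): exp(t · J_2(0)) = e^(0t)·(I + t·N), where N is the 2×2 nilpotent shift.
  For a 1×1 block at λ = 0: exp(t · [0]) = [e^(0t)].

After assembling e^{tJ} and conjugating by P, we get:

e^{tA} =
  [1, -5*t, 0]
  [0, 1, 0]
  [0, 7*t, 1]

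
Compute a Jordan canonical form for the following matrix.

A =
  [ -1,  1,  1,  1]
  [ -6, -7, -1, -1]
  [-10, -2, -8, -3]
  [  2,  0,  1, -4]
J_3(-5) ⊕ J_1(-5)

The characteristic polynomial is
  det(x·I − A) = x^4 + 20*x^3 + 150*x^2 + 500*x + 625 = (x + 5)^4

Eigenvalues and multiplicities (the geometric multiplicity of λ is n − rank(A − λI), which equals the number of Jordan blocks for λ):
  λ = -5: algebraic multiplicity = 4, geometric multiplicity = 2

Determining the block sizes for each eigenvalue:
  λ = -5: with am = 4 and gm = 2, the partition is not yet determined (e.g. several partitions of 4 into 2 parts exist). Let N = A − (-5)·I. Computing rank(N^1) = 2, rank(N^2) = 1, rank(N^3) = 0; the number of blocks of size ≥ j is rank(N^{j−1}) − rank(N^j), giving [2, 1, 1]. So we have 1 block(s) of size 3, 1 block(s) of size 1 → block sizes [3, 1]

Assembling the blocks gives a Jordan form
J =
  [-5,  1,  0,  0]
  [ 0, -5,  1,  0]
  [ 0,  0, -5,  0]
  [ 0,  0,  0, -5]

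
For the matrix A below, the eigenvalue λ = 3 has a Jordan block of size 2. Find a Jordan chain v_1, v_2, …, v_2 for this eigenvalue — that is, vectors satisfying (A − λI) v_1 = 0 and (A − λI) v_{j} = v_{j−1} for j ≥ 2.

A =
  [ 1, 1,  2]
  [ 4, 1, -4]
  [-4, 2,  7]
A Jordan chain for λ = 3 of length 2:
v_1 = (-2, 4, -4)ᵀ
v_2 = (1, 0, 0)ᵀ

Let N = A − (3)·I. We want v_2 with N^2 v_2 = 0 but N^1 v_2 ≠ 0; then v_{j-1} := N · v_j for j = 2, …, 2.

Pick v_2 = (1, 0, 0)ᵀ.
Then v_1 = N · v_2 = (-2, 4, -4)ᵀ.

Sanity check: (A − (3)·I) v_1 = (0, 0, 0)ᵀ = 0. ✓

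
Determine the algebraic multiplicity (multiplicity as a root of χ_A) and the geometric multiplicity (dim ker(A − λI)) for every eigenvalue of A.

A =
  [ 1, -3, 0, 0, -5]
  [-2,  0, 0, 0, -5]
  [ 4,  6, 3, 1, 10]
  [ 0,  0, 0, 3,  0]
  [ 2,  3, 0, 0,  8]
λ = 3: alg = 5, geom = 3

Step 1 — factor the characteristic polynomial to read off the algebraic multiplicities:
  χ_A(x) = (x - 3)^5

Step 2 — compute geometric multiplicities via the rank-nullity identity g(λ) = n − rank(A − λI):
  rank(A − (3)·I) = 2, so dim ker(A − (3)·I) = n − 2 = 3

Summary:
  λ = 3: algebraic multiplicity = 5, geometric multiplicity = 3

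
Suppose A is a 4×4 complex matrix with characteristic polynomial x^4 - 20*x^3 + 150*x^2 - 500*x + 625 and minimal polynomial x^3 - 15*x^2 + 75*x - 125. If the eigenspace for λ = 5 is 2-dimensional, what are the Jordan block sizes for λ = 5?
Block sizes for λ = 5: [3, 1]

Step 1 — from the characteristic polynomial, algebraic multiplicity of λ = 5 is 4. From dim ker(A − (5)·I) = 2, there are exactly 2 Jordan blocks for λ = 5.
Step 2 — from the minimal polynomial, the factor (x − 5)^3 tells us the largest block for λ = 5 has size 3.
Step 3 — with total size 4, 2 blocks, and largest block 3, the block sizes (in nonincreasing order) are [3, 1].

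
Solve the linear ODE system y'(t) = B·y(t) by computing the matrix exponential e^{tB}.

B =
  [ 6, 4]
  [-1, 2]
e^{tB} =
  [2*t*exp(4*t) + exp(4*t), 4*t*exp(4*t)]
  [-t*exp(4*t), -2*t*exp(4*t) + exp(4*t)]

Strategy: write B = P · J · P⁻¹ where J is a Jordan canonical form, so e^{tB} = P · e^{tJ} · P⁻¹, and e^{tJ} can be computed block-by-block.

B has Jordan form
J =
  [4, 1]
  [0, 4]
(up to reordering of blocks).

Per-block formulas:
  For a 2×2 Jordan block J_2(4): exp(t · J_2(4)) = e^(4t)·(I + t·N), where N is the 2×2 nilpotent shift.

After assembling e^{tJ} and conjugating by P, we get:

e^{tB} =
  [2*t*exp(4*t) + exp(4*t), 4*t*exp(4*t)]
  [-t*exp(4*t), -2*t*exp(4*t) + exp(4*t)]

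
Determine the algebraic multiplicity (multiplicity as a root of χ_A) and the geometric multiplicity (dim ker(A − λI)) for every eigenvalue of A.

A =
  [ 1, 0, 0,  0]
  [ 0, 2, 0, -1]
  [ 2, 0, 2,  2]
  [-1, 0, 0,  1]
λ = 1: alg = 2, geom = 1; λ = 2: alg = 2, geom = 2

Step 1 — factor the characteristic polynomial to read off the algebraic multiplicities:
  χ_A(x) = (x - 2)^2*(x - 1)^2

Step 2 — compute geometric multiplicities via the rank-nullity identity g(λ) = n − rank(A − λI):
  rank(A − (1)·I) = 3, so dim ker(A − (1)·I) = n − 3 = 1
  rank(A − (2)·I) = 2, so dim ker(A − (2)·I) = n − 2 = 2

Summary:
  λ = 1: algebraic multiplicity = 2, geometric multiplicity = 1
  λ = 2: algebraic multiplicity = 2, geometric multiplicity = 2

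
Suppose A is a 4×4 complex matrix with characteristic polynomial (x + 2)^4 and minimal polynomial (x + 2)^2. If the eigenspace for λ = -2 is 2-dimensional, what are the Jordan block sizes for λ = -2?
Block sizes for λ = -2: [2, 2]

Step 1 — from the characteristic polynomial, algebraic multiplicity of λ = -2 is 4. From dim ker(A − (-2)·I) = 2, there are exactly 2 Jordan blocks for λ = -2.
Step 2 — from the minimal polynomial, the factor (x + 2)^2 tells us the largest block for λ = -2 has size 2.
Step 3 — with total size 4, 2 blocks, and largest block 2, the block sizes (in nonincreasing order) are [2, 2].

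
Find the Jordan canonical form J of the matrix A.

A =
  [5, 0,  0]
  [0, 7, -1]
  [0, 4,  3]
J_2(5) ⊕ J_1(5)

The characteristic polynomial is
  det(x·I − A) = x^3 - 15*x^2 + 75*x - 125 = (x - 5)^3

Eigenvalues and multiplicities (the geometric multiplicity of λ is n − rank(A − λI), which equals the number of Jordan blocks for λ):
  λ = 5: algebraic multiplicity = 3, geometric multiplicity = 2

Determining the block sizes for each eigenvalue:
  λ = 5: 2 blocks summing to 3 forces exactly one block of size 2 and the rest size 1 → block sizes [2, 1]

Assembling the blocks gives a Jordan form
J =
  [5, 1, 0]
  [0, 5, 0]
  [0, 0, 5]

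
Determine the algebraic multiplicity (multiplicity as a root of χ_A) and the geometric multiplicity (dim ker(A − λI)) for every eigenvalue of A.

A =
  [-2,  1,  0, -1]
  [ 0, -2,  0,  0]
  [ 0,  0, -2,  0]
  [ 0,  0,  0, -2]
λ = -2: alg = 4, geom = 3

Step 1 — factor the characteristic polynomial to read off the algebraic multiplicities:
  χ_A(x) = (x + 2)^4

Step 2 — compute geometric multiplicities via the rank-nullity identity g(λ) = n − rank(A − λI):
  rank(A − (-2)·I) = 1, so dim ker(A − (-2)·I) = n − 1 = 3

Summary:
  λ = -2: algebraic multiplicity = 4, geometric multiplicity = 3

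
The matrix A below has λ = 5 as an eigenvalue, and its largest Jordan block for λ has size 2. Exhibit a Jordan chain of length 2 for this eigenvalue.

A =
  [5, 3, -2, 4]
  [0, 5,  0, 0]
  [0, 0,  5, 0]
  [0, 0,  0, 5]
A Jordan chain for λ = 5 of length 2:
v_1 = (3, 0, 0, 0)ᵀ
v_2 = (0, 1, 0, 0)ᵀ

Let N = A − (5)·I. We want v_2 with N^2 v_2 = 0 but N^1 v_2 ≠ 0; then v_{j-1} := N · v_j for j = 2, …, 2.

Pick v_2 = (0, 1, 0, 0)ᵀ.
Then v_1 = N · v_2 = (3, 0, 0, 0)ᵀ.

Sanity check: (A − (5)·I) v_1 = (0, 0, 0, 0)ᵀ = 0. ✓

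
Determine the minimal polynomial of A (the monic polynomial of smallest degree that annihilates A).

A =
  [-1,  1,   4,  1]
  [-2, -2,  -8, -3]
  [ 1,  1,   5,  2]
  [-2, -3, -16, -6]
x^2 + 2*x + 1

The characteristic polynomial is χ_A(x) = (x + 1)^4, so the eigenvalues are known. The minimal polynomial is
  m_A(x) = Π_λ (x − λ)^{k_λ}
where k_λ is the size of the *largest* Jordan block for λ (equivalently, the smallest k with (A − λI)^k v = 0 for every generalised eigenvector v of λ).

  λ = -1: largest Jordan block has size 2, contributing (x + 1)^2

So m_A(x) = (x + 1)^2 = x^2 + 2*x + 1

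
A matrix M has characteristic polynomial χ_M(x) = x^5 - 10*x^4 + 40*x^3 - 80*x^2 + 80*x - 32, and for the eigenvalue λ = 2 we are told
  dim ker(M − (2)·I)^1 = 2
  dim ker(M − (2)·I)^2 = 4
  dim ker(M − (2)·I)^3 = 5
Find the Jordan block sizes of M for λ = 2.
Block sizes for λ = 2: [3, 2]

From the dimensions of kernels of powers, the number of Jordan blocks of size at least j is d_j − d_{j−1} where d_j = dim ker(N^j) (with d_0 = 0). Computing the differences gives [2, 2, 1].
The number of blocks of size exactly k is (#blocks of size ≥ k) − (#blocks of size ≥ k + 1), so the partition is: 1 block(s) of size 2, 1 block(s) of size 3.
In nonincreasing order the block sizes are [3, 2].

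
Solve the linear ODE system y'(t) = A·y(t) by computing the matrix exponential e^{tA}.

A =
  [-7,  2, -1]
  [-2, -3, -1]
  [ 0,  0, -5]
e^{tA} =
  [-2*t*exp(-5*t) + exp(-5*t), 2*t*exp(-5*t), -t*exp(-5*t)]
  [-2*t*exp(-5*t), 2*t*exp(-5*t) + exp(-5*t), -t*exp(-5*t)]
  [0, 0, exp(-5*t)]

Strategy: write A = P · J · P⁻¹ where J is a Jordan canonical form, so e^{tA} = P · e^{tJ} · P⁻¹, and e^{tJ} can be computed block-by-block.

A has Jordan form
J =
  [-5,  1,  0]
  [ 0, -5,  0]
  [ 0,  0, -5]
(up to reordering of blocks).

Per-block formulas:
  For a 2×2 Jordan block J_2(-5): exp(t · J_2(-5)) = e^(-5t)·(I + t·N), where N is the 2×2 nilpotent shift.
  For a 1×1 block at λ = -5: exp(t · [-5]) = [e^(-5t)].

After assembling e^{tJ} and conjugating by P, we get:

e^{tA} =
  [-2*t*exp(-5*t) + exp(-5*t), 2*t*exp(-5*t), -t*exp(-5*t)]
  [-2*t*exp(-5*t), 2*t*exp(-5*t) + exp(-5*t), -t*exp(-5*t)]
  [0, 0, exp(-5*t)]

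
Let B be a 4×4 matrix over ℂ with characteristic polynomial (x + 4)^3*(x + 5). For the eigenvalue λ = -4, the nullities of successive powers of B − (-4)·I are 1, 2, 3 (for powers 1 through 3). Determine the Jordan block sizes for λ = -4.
Block sizes for λ = -4: [3]

From the dimensions of kernels of powers, the number of Jordan blocks of size at least j is d_j − d_{j−1} where d_j = dim ker(N^j) (with d_0 = 0). Computing the differences gives [1, 1, 1].
The number of blocks of size exactly k is (#blocks of size ≥ k) − (#blocks of size ≥ k + 1), so the partition is: 1 block(s) of size 3.
In nonincreasing order the block sizes are [3].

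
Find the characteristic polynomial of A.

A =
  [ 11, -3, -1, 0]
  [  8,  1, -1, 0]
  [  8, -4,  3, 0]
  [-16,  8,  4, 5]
x^4 - 20*x^3 + 150*x^2 - 500*x + 625

Expanding det(x·I − A) (e.g. by cofactor expansion or by noting that A is similar to its Jordan form J, which has the same characteristic polynomial as A) gives
  χ_A(x) = x^4 - 20*x^3 + 150*x^2 - 500*x + 625
which factors as (x - 5)^4. The eigenvalues (with algebraic multiplicities) are λ = 5 with multiplicity 4.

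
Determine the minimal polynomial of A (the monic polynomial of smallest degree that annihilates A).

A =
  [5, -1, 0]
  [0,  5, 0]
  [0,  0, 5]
x^2 - 10*x + 25

The characteristic polynomial is χ_A(x) = (x - 5)^3, so the eigenvalues are known. The minimal polynomial is
  m_A(x) = Π_λ (x − λ)^{k_λ}
where k_λ is the size of the *largest* Jordan block for λ (equivalently, the smallest k with (A − λI)^k v = 0 for every generalised eigenvector v of λ).

  λ = 5: largest Jordan block has size 2, contributing (x − 5)^2

So m_A(x) = (x - 5)^2 = x^2 - 10*x + 25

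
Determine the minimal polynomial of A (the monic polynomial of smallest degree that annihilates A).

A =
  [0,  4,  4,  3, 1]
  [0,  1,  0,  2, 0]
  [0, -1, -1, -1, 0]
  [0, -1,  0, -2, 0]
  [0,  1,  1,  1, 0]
x^3 + x^2

The characteristic polynomial is χ_A(x) = x^3*(x + 1)^2, so the eigenvalues are known. The minimal polynomial is
  m_A(x) = Π_λ (x − λ)^{k_λ}
where k_λ is the size of the *largest* Jordan block for λ (equivalently, the smallest k with (A − λI)^k v = 0 for every generalised eigenvector v of λ).

  λ = -1: largest Jordan block has size 1, contributing (x + 1)
  λ = 0: largest Jordan block has size 2, contributing (x − 0)^2

So m_A(x) = x^2*(x + 1) = x^3 + x^2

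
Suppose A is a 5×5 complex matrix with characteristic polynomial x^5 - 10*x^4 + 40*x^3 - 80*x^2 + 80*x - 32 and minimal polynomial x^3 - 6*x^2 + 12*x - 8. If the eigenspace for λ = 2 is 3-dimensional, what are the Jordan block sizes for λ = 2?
Block sizes for λ = 2: [3, 1, 1]

Step 1 — from the characteristic polynomial, algebraic multiplicity of λ = 2 is 5. From dim ker(A − (2)·I) = 3, there are exactly 3 Jordan blocks for λ = 2.
Step 2 — from the minimal polynomial, the factor (x − 2)^3 tells us the largest block for λ = 2 has size 3.
Step 3 — with total size 5, 3 blocks, and largest block 3, the block sizes (in nonincreasing order) are [3, 1, 1].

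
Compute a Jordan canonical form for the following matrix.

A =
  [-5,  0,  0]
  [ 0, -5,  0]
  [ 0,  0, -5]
J_1(-5) ⊕ J_1(-5) ⊕ J_1(-5)

The characteristic polynomial is
  det(x·I − A) = x^3 + 15*x^2 + 75*x + 125 = (x + 5)^3

Eigenvalues and multiplicities (the geometric multiplicity of λ is n − rank(A − λI), which equals the number of Jordan blocks for λ):
  λ = -5: algebraic multiplicity = 3, geometric multiplicity = 3

Determining the block sizes for each eigenvalue:
  λ = -5: gm = am = 3, so every block has size 1 → block sizes [1, 1, 1]

Assembling the blocks gives a Jordan form
J =
  [-5,  0,  0]
  [ 0, -5,  0]
  [ 0,  0, -5]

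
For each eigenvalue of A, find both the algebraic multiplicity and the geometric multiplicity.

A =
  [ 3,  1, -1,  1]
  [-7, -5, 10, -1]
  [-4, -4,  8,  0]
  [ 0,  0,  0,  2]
λ = 2: alg = 4, geom = 2

Step 1 — factor the characteristic polynomial to read off the algebraic multiplicities:
  χ_A(x) = (x - 2)^4

Step 2 — compute geometric multiplicities via the rank-nullity identity g(λ) = n − rank(A − λI):
  rank(A − (2)·I) = 2, so dim ker(A − (2)·I) = n − 2 = 2

Summary:
  λ = 2: algebraic multiplicity = 4, geometric multiplicity = 2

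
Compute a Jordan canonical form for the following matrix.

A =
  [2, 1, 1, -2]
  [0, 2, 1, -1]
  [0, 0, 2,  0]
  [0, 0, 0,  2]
J_3(2) ⊕ J_1(2)

The characteristic polynomial is
  det(x·I − A) = x^4 - 8*x^3 + 24*x^2 - 32*x + 16 = (x - 2)^4

Eigenvalues and multiplicities (the geometric multiplicity of λ is n − rank(A − λI), which equals the number of Jordan blocks for λ):
  λ = 2: algebraic multiplicity = 4, geometric multiplicity = 2

Determining the block sizes for each eigenvalue:
  λ = 2: with am = 4 and gm = 2, the partition is not yet determined (e.g. several partitions of 4 into 2 parts exist). Let N = A − (2)·I. Computing rank(N^1) = 2, rank(N^2) = 1, rank(N^3) = 0; the number of blocks of size ≥ j is rank(N^{j−1}) − rank(N^j), giving [2, 1, 1]. So we have 1 block(s) of size 3, 1 block(s) of size 1 → block sizes [3, 1]

Assembling the blocks gives a Jordan form
J =
  [2, 1, 0, 0]
  [0, 2, 1, 0]
  [0, 0, 2, 0]
  [0, 0, 0, 2]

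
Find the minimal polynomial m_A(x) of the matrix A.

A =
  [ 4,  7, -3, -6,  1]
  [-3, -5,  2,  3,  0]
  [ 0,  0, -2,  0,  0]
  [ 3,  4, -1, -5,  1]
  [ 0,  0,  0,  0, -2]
x^3 + 6*x^2 + 12*x + 8

The characteristic polynomial is χ_A(x) = (x + 2)^5, so the eigenvalues are known. The minimal polynomial is
  m_A(x) = Π_λ (x − λ)^{k_λ}
where k_λ is the size of the *largest* Jordan block for λ (equivalently, the smallest k with (A − λI)^k v = 0 for every generalised eigenvector v of λ).

  λ = -2: largest Jordan block has size 3, contributing (x + 2)^3

So m_A(x) = (x + 2)^3 = x^3 + 6*x^2 + 12*x + 8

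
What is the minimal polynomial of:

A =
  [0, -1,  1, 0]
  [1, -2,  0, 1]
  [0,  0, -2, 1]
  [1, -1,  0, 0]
x^3 + 3*x^2 + 3*x + 1

The characteristic polynomial is χ_A(x) = (x + 1)^4, so the eigenvalues are known. The minimal polynomial is
  m_A(x) = Π_λ (x − λ)^{k_λ}
where k_λ is the size of the *largest* Jordan block for λ (equivalently, the smallest k with (A − λI)^k v = 0 for every generalised eigenvector v of λ).

  λ = -1: largest Jordan block has size 3, contributing (x + 1)^3

So m_A(x) = (x + 1)^3 = x^3 + 3*x^2 + 3*x + 1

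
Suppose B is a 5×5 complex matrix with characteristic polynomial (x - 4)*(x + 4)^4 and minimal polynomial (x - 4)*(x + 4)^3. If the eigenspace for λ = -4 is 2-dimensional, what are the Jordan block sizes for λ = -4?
Block sizes for λ = -4: [3, 1]

Step 1 — from the characteristic polynomial, algebraic multiplicity of λ = -4 is 4. From dim ker(B − (-4)·I) = 2, there are exactly 2 Jordan blocks for λ = -4.
Step 2 — from the minimal polynomial, the factor (x + 4)^3 tells us the largest block for λ = -4 has size 3.
Step 3 — with total size 4, 2 blocks, and largest block 3, the block sizes (in nonincreasing order) are [3, 1].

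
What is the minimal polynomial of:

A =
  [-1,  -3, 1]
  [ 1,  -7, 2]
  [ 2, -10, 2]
x^3 + 6*x^2 + 12*x + 8

The characteristic polynomial is χ_A(x) = (x + 2)^3, so the eigenvalues are known. The minimal polynomial is
  m_A(x) = Π_λ (x − λ)^{k_λ}
where k_λ is the size of the *largest* Jordan block for λ (equivalently, the smallest k with (A − λI)^k v = 0 for every generalised eigenvector v of λ).

  λ = -2: largest Jordan block has size 3, contributing (x + 2)^3

So m_A(x) = (x + 2)^3 = x^3 + 6*x^2 + 12*x + 8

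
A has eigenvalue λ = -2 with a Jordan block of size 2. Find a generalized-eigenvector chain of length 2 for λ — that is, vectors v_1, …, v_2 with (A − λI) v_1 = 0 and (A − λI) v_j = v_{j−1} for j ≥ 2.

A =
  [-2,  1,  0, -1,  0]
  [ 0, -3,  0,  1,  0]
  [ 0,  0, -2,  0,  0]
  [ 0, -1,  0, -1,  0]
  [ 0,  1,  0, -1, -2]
A Jordan chain for λ = -2 of length 2:
v_1 = (1, -1, 0, -1, 1)ᵀ
v_2 = (0, 1, 0, 0, 0)ᵀ

Let N = A − (-2)·I. We want v_2 with N^2 v_2 = 0 but N^1 v_2 ≠ 0; then v_{j-1} := N · v_j for j = 2, …, 2.

Pick v_2 = (0, 1, 0, 0, 0)ᵀ.
Then v_1 = N · v_2 = (1, -1, 0, -1, 1)ᵀ.

Sanity check: (A − (-2)·I) v_1 = (0, 0, 0, 0, 0)ᵀ = 0. ✓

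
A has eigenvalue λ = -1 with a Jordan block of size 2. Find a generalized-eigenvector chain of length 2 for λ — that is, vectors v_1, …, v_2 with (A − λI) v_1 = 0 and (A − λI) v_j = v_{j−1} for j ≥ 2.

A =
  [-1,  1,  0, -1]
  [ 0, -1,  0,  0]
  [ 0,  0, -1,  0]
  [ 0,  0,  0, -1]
A Jordan chain for λ = -1 of length 2:
v_1 = (1, 0, 0, 0)ᵀ
v_2 = (0, 1, 0, 0)ᵀ

Let N = A − (-1)·I. We want v_2 with N^2 v_2 = 0 but N^1 v_2 ≠ 0; then v_{j-1} := N · v_j for j = 2, …, 2.

Pick v_2 = (0, 1, 0, 0)ᵀ.
Then v_1 = N · v_2 = (1, 0, 0, 0)ᵀ.

Sanity check: (A − (-1)·I) v_1 = (0, 0, 0, 0)ᵀ = 0. ✓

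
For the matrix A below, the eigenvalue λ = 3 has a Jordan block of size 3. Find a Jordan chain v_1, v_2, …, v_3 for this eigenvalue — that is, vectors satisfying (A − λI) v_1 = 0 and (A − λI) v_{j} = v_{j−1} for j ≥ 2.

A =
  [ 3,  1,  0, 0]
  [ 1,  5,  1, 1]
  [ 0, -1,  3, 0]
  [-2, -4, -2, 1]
A Jordan chain for λ = 3 of length 3:
v_1 = (1, 0, -1, 0)ᵀ
v_2 = (0, 1, 0, -2)ᵀ
v_3 = (1, 0, 0, 0)ᵀ

Let N = A − (3)·I. We want v_3 with N^3 v_3 = 0 but N^2 v_3 ≠ 0; then v_{j-1} := N · v_j for j = 3, …, 2.

Pick v_3 = (1, 0, 0, 0)ᵀ.
Then v_2 = N · v_3 = (0, 1, 0, -2)ᵀ.
Then v_1 = N · v_2 = (1, 0, -1, 0)ᵀ.

Sanity check: (A − (3)·I) v_1 = (0, 0, 0, 0)ᵀ = 0. ✓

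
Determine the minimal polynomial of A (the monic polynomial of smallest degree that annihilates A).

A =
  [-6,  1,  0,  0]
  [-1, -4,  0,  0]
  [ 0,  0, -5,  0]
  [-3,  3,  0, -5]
x^2 + 10*x + 25

The characteristic polynomial is χ_A(x) = (x + 5)^4, so the eigenvalues are known. The minimal polynomial is
  m_A(x) = Π_λ (x − λ)^{k_λ}
where k_λ is the size of the *largest* Jordan block for λ (equivalently, the smallest k with (A − λI)^k v = 0 for every generalised eigenvector v of λ).

  λ = -5: largest Jordan block has size 2, contributing (x + 5)^2

So m_A(x) = (x + 5)^2 = x^2 + 10*x + 25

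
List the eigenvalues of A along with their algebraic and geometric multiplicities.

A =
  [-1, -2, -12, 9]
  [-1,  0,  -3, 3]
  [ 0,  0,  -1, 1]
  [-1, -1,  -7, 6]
λ = 1: alg = 4, geom = 2

Step 1 — factor the characteristic polynomial to read off the algebraic multiplicities:
  χ_A(x) = (x - 1)^4

Step 2 — compute geometric multiplicities via the rank-nullity identity g(λ) = n − rank(A − λI):
  rank(A − (1)·I) = 2, so dim ker(A − (1)·I) = n − 2 = 2

Summary:
  λ = 1: algebraic multiplicity = 4, geometric multiplicity = 2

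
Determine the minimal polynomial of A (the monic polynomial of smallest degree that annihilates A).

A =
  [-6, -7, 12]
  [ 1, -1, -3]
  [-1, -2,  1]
x^3 + 6*x^2 + 12*x + 8

The characteristic polynomial is χ_A(x) = (x + 2)^3, so the eigenvalues are known. The minimal polynomial is
  m_A(x) = Π_λ (x − λ)^{k_λ}
where k_λ is the size of the *largest* Jordan block for λ (equivalently, the smallest k with (A − λI)^k v = 0 for every generalised eigenvector v of λ).

  λ = -2: largest Jordan block has size 3, contributing (x + 2)^3

So m_A(x) = (x + 2)^3 = x^3 + 6*x^2 + 12*x + 8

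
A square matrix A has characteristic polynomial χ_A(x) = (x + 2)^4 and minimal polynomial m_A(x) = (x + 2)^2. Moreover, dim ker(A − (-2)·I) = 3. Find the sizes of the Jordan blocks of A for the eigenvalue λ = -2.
Block sizes for λ = -2: [2, 1, 1]

Step 1 — from the characteristic polynomial, algebraic multiplicity of λ = -2 is 4. From dim ker(A − (-2)·I) = 3, there are exactly 3 Jordan blocks for λ = -2.
Step 2 — from the minimal polynomial, the factor (x + 2)^2 tells us the largest block for λ = -2 has size 2.
Step 3 — with total size 4, 3 blocks, and largest block 2, the block sizes (in nonincreasing order) are [2, 1, 1].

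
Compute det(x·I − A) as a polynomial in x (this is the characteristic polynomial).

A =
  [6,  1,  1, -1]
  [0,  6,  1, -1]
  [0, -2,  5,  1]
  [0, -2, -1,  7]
x^4 - 24*x^3 + 216*x^2 - 864*x + 1296

Expanding det(x·I − A) (e.g. by cofactor expansion or by noting that A is similar to its Jordan form J, which has the same characteristic polynomial as A) gives
  χ_A(x) = x^4 - 24*x^3 + 216*x^2 - 864*x + 1296
which factors as (x - 6)^4. The eigenvalues (with algebraic multiplicities) are λ = 6 with multiplicity 4.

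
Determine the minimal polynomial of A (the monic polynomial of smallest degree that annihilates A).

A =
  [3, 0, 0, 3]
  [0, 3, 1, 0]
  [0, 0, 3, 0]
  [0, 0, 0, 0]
x^3 - 6*x^2 + 9*x

The characteristic polynomial is χ_A(x) = x*(x - 3)^3, so the eigenvalues are known. The minimal polynomial is
  m_A(x) = Π_λ (x − λ)^{k_λ}
where k_λ is the size of the *largest* Jordan block for λ (equivalently, the smallest k with (A − λI)^k v = 0 for every generalised eigenvector v of λ).

  λ = 0: largest Jordan block has size 1, contributing (x − 0)
  λ = 3: largest Jordan block has size 2, contributing (x − 3)^2

So m_A(x) = x*(x - 3)^2 = x^3 - 6*x^2 + 9*x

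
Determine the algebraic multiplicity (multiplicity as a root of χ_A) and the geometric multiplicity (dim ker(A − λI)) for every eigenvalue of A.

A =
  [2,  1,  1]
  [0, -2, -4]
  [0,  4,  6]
λ = 2: alg = 3, geom = 2

Step 1 — factor the characteristic polynomial to read off the algebraic multiplicities:
  χ_A(x) = (x - 2)^3

Step 2 — compute geometric multiplicities via the rank-nullity identity g(λ) = n − rank(A − λI):
  rank(A − (2)·I) = 1, so dim ker(A − (2)·I) = n − 1 = 2

Summary:
  λ = 2: algebraic multiplicity = 3, geometric multiplicity = 2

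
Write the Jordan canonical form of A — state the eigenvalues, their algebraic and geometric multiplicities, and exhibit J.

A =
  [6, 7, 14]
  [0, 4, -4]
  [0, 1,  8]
J_2(6) ⊕ J_1(6)

The characteristic polynomial is
  det(x·I − A) = x^3 - 18*x^2 + 108*x - 216 = (x - 6)^3

Eigenvalues and multiplicities (the geometric multiplicity of λ is n − rank(A − λI), which equals the number of Jordan blocks for λ):
  λ = 6: algebraic multiplicity = 3, geometric multiplicity = 2

Determining the block sizes for each eigenvalue:
  λ = 6: 2 blocks summing to 3 forces exactly one block of size 2 and the rest size 1 → block sizes [2, 1]

Assembling the blocks gives a Jordan form
J =
  [6, 1, 0]
  [0, 6, 0]
  [0, 0, 6]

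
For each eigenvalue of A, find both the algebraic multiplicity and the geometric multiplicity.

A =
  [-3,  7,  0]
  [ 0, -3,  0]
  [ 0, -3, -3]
λ = -3: alg = 3, geom = 2

Step 1 — factor the characteristic polynomial to read off the algebraic multiplicities:
  χ_A(x) = (x + 3)^3

Step 2 — compute geometric multiplicities via the rank-nullity identity g(λ) = n − rank(A − λI):
  rank(A − (-3)·I) = 1, so dim ker(A − (-3)·I) = n − 1 = 2

Summary:
  λ = -3: algebraic multiplicity = 3, geometric multiplicity = 2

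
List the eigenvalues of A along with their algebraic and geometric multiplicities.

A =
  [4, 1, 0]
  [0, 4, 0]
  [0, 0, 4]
λ = 4: alg = 3, geom = 2

Step 1 — factor the characteristic polynomial to read off the algebraic multiplicities:
  χ_A(x) = (x - 4)^3

Step 2 — compute geometric multiplicities via the rank-nullity identity g(λ) = n − rank(A − λI):
  rank(A − (4)·I) = 1, so dim ker(A − (4)·I) = n − 1 = 2

Summary:
  λ = 4: algebraic multiplicity = 3, geometric multiplicity = 2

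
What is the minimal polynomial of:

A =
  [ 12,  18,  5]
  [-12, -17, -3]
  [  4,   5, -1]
x^3 + 6*x^2 + 12*x + 8

The characteristic polynomial is χ_A(x) = (x + 2)^3, so the eigenvalues are known. The minimal polynomial is
  m_A(x) = Π_λ (x − λ)^{k_λ}
where k_λ is the size of the *largest* Jordan block for λ (equivalently, the smallest k with (A − λI)^k v = 0 for every generalised eigenvector v of λ).

  λ = -2: largest Jordan block has size 3, contributing (x + 2)^3

So m_A(x) = (x + 2)^3 = x^3 + 6*x^2 + 12*x + 8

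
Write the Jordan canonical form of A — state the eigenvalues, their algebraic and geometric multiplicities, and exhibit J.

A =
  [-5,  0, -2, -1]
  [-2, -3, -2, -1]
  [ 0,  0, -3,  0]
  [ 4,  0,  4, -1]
J_2(-3) ⊕ J_1(-3) ⊕ J_1(-3)

The characteristic polynomial is
  det(x·I − A) = x^4 + 12*x^3 + 54*x^2 + 108*x + 81 = (x + 3)^4

Eigenvalues and multiplicities (the geometric multiplicity of λ is n − rank(A − λI), which equals the number of Jordan blocks for λ):
  λ = -3: algebraic multiplicity = 4, geometric multiplicity = 3

Determining the block sizes for each eigenvalue:
  λ = -3: 3 blocks summing to 4 forces exactly one block of size 2 and the rest size 1 → block sizes [2, 1, 1]

Assembling the blocks gives a Jordan form
J =
  [-3,  1,  0,  0]
  [ 0, -3,  0,  0]
  [ 0,  0, -3,  0]
  [ 0,  0,  0, -3]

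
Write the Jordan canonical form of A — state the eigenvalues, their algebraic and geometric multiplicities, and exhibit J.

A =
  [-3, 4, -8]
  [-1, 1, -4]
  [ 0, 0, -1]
J_2(-1) ⊕ J_1(-1)

The characteristic polynomial is
  det(x·I − A) = x^3 + 3*x^2 + 3*x + 1 = (x + 1)^3

Eigenvalues and multiplicities (the geometric multiplicity of λ is n − rank(A − λI), which equals the number of Jordan blocks for λ):
  λ = -1: algebraic multiplicity = 3, geometric multiplicity = 2

Determining the block sizes for each eigenvalue:
  λ = -1: 2 blocks summing to 3 forces exactly one block of size 2 and the rest size 1 → block sizes [2, 1]

Assembling the blocks gives a Jordan form
J =
  [-1,  1,  0]
  [ 0, -1,  0]
  [ 0,  0, -1]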